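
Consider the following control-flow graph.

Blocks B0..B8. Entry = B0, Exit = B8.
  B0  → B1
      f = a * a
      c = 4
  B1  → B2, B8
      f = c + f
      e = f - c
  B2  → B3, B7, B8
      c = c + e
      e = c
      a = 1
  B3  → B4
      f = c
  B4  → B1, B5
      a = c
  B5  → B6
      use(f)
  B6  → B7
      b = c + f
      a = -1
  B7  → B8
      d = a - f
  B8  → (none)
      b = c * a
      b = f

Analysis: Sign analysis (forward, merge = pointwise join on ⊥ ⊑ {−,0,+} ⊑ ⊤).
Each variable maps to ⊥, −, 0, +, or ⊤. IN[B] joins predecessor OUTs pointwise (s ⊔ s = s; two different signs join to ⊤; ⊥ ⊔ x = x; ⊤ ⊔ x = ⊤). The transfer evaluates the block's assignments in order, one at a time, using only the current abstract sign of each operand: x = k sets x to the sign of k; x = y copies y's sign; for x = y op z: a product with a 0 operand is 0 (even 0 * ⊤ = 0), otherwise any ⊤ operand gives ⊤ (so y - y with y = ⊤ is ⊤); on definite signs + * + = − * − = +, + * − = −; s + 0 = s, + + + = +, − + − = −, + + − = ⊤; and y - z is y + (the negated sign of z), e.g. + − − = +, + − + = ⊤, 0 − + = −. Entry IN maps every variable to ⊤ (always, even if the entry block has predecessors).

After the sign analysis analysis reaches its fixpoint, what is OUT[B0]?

Answer: {a: ⊤, b: ⊤, c: +, d: ⊤, e: ⊤, f: ⊤}

Trace:
Per-block solution:
  B0: | IN=(all ⊤) | OUT={c:+; rest ⊤}
  B1: | IN=(all ⊤) | OUT=(all ⊤)
  B2: | IN=(all ⊤) | OUT={a:+; rest ⊤}
  B3: | IN={a:+; rest ⊤} | OUT={a:+; rest ⊤}
  B4: | IN={a:+; rest ⊤} | OUT=(all ⊤)
  B5: | IN=(all ⊤) | OUT=(all ⊤)
  B6: | IN=(all ⊤) | OUT={a:-; rest ⊤}
  B7: | IN=(all ⊤) | OUT=(all ⊤)
  B8: | IN=(all ⊤) | OUT=(all ⊤)

B0 is the boundary node: IN[B0] = {a: ⊤, b: ⊤, c: ⊤, d: ⊤, e: ⊤, f: ⊤}
Applying B0's transfer function to that IN value gives OUT[B0] (row B0 above).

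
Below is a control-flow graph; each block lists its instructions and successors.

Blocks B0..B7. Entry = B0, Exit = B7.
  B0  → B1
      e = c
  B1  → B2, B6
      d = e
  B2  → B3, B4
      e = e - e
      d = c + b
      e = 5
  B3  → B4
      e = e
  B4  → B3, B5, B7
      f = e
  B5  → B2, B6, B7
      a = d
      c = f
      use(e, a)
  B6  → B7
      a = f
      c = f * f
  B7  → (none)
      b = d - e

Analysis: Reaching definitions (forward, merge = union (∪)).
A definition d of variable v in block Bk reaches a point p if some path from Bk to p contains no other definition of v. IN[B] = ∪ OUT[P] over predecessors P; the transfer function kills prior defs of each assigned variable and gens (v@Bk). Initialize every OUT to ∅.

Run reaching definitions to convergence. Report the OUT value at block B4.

Per-block solution:
  B0: | IN={} | OUT={e@B0}
  B1: | IN={e@B0} | OUT={d@B1, e@B0}
  B2: | IN={a@B5, c@B5, d@B1, d@B2, e@B0, e@B2, e@B3, f@B4} | OUT={a@B5, c@B5, d@B2, e@B2, f@B4}
  B3: | IN={a@B5, c@B5, d@B2, e@B2, e@B3, f@B4} | OUT={a@B5, c@B5, d@B2, e@B3, f@B4}
  B4: | IN={a@B5, c@B5, d@B2, e@B2, e@B3, f@B4} | OUT={a@B5, c@B5, d@B2, e@B2, e@B3, f@B4}
  B5: | IN={a@B5, c@B5, d@B2, e@B2, e@B3, f@B4} | OUT={a@B5, c@B5, d@B2, e@B2, e@B3, f@B4}
  B6: | IN={a@B5, c@B5, d@B1, d@B2, e@B0, e@B2, e@B3, f@B4} | OUT={a@B6, c@B6, d@B1, d@B2, e@B0, e@B2, e@B3, f@B4}
  B7: | IN={a@B5, a@B6, c@B5, c@B6, d@B1, d@B2, e@B0, e@B2, e@B3, f@B4} | OUT={a@B5, a@B6, b@B7, c@B5, c@B6, d@B1, d@B2, e@B0, e@B2, e@B3, f@B4}

Merge at B4: IN[B4] = OUT[B2] ⊔ OUT[B3] = {a@B5, c@B5, d@B2, e@B2, e@B3, f@B4}
Applying B4's transfer function to that IN value gives OUT[B4] (row B4 above).

Answer: {a@B5, c@B5, d@B2, e@B2, e@B3, f@B4}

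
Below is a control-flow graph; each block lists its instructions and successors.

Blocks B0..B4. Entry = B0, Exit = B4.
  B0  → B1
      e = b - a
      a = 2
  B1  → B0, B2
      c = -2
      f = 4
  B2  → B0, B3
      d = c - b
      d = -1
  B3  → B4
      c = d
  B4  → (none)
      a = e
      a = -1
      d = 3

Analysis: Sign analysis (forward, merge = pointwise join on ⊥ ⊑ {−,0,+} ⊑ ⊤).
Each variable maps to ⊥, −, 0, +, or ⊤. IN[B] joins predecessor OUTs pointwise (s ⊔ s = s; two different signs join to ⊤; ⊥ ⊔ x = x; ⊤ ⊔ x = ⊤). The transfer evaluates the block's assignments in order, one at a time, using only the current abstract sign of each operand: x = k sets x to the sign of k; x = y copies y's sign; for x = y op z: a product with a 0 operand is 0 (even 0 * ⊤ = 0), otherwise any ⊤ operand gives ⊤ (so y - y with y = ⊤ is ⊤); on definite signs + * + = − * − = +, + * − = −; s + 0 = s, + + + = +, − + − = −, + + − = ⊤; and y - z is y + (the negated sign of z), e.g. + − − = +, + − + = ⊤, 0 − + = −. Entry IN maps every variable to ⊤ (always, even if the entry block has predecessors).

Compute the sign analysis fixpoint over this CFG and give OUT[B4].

Answer: {a: -, b: ⊤, c: -, d: +, e: ⊤, f: +}

Trace:
Per-block solution:
  B0:  IN=(all ⊤)  OUT={a:+; rest ⊤}
  B1:  IN={a:+; rest ⊤}  OUT={a:+, c:-, f:+; rest ⊤}
  B2:  IN={a:+, c:-, f:+; rest ⊤}  OUT={a:+, c:-, d:-, f:+; rest ⊤}
  B3:  IN={a:+, c:-, d:-, f:+; rest ⊤}  OUT={a:+, c:-, d:-, f:+; rest ⊤}
  B4:  IN={a:+, c:-, d:-, f:+; rest ⊤}  OUT={a:-, c:-, d:+, f:+; rest ⊤}

Merge at B4: IN[B4] = OUT[B3] = {a: +, b: ⊤, c: -, d: -, e: ⊤, f: +}
Applying B4's transfer function to that IN value gives OUT[B4] (row B4 above).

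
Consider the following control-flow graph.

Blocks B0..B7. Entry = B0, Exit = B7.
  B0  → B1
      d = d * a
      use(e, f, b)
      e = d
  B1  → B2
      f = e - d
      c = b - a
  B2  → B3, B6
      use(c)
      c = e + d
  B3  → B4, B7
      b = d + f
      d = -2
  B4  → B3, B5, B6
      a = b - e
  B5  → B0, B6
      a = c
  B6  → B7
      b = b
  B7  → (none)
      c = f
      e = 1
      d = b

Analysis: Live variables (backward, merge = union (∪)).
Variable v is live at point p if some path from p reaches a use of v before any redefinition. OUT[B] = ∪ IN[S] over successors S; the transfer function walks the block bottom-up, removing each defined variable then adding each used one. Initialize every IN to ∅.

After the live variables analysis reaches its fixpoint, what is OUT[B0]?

Answer: {a, b, d, e}

Trace:
Fixpoint table:
  B0:   IN={a, b, d, e, f}   OUT={a, b, d, e}
  B1:   IN={a, b, d, e}   OUT={b, c, d, e, f}
  B2:   IN={b, c, d, e, f}   OUT={b, c, d, e, f}
  B3:   IN={c, d, e, f}   OUT={b, c, d, e, f}
  B4:   IN={b, c, d, e, f}   OUT={b, c, d, e, f}
  B5:   IN={b, c, d, e, f}   OUT={a, b, d, e, f}
  B6:   IN={b, f}   OUT={b, f}
  B7:   IN={b, f}   OUT={}

Merge at B0: OUT[B0] = IN[B1] = {a, b, d, e}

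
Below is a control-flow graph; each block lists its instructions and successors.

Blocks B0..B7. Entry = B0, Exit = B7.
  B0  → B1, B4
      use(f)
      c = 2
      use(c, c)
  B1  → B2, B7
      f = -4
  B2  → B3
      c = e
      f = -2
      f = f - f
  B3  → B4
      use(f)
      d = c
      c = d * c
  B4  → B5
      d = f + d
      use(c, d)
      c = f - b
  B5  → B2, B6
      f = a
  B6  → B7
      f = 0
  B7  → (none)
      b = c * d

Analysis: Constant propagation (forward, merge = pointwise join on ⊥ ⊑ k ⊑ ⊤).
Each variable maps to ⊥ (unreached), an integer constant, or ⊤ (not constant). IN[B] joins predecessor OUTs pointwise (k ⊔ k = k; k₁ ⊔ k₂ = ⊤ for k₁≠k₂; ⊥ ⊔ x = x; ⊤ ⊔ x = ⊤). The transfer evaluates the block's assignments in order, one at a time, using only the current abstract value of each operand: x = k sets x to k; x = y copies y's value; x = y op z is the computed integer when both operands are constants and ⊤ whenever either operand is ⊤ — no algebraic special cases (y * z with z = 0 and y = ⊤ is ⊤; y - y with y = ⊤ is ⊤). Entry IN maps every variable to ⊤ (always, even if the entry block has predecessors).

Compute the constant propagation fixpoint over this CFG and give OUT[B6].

Answer: {a: ⊤, b: ⊤, c: ⊤, d: ⊤, e: ⊤, f: 0}

Derivation:
Converged values:
  B0:  IN=(all ⊤)  OUT={c:2; rest ⊤}
  B1:  IN={c:2; rest ⊤}  OUT={c:2, f:-4; rest ⊤}
  B2:  IN=(all ⊤)  OUT={f:0; rest ⊤}
  B3:  IN={f:0; rest ⊤}  OUT={f:0; rest ⊤}
  B4:  IN=(all ⊤)  OUT=(all ⊤)
  B5:  IN=(all ⊤)  OUT=(all ⊤)
  B6:  IN=(all ⊤)  OUT={f:0; rest ⊤}
  B7:  IN=(all ⊤)  OUT=(all ⊤)

Merge at B6: IN[B6] = OUT[B5] = {a: ⊤, b: ⊤, c: ⊤, d: ⊤, e: ⊤, f: ⊤}
Applying B6's transfer function to that IN value gives OUT[B6] (row B6 above).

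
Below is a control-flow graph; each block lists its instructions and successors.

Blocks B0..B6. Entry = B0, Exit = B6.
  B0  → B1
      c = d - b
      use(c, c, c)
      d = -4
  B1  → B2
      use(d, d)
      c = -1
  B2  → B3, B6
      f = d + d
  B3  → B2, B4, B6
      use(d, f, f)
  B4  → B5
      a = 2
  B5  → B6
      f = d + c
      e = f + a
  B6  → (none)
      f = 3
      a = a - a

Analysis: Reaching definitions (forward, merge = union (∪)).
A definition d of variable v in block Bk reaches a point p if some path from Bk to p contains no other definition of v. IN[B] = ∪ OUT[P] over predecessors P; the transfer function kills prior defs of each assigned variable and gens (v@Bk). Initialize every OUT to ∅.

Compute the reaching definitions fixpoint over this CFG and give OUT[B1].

Fixpoint table:
  B0:   IN={}   OUT={c@B0, d@B0}
  B1:   IN={c@B0, d@B0}   OUT={c@B1, d@B0}
  B2:   IN={c@B1, d@B0, f@B2}   OUT={c@B1, d@B0, f@B2}
  B3:   IN={c@B1, d@B0, f@B2}   OUT={c@B1, d@B0, f@B2}
  B4:   IN={c@B1, d@B0, f@B2}   OUT={a@B4, c@B1, d@B0, f@B2}
  B5:   IN={a@B4, c@B1, d@B0, f@B2}   OUT={a@B4, c@B1, d@B0, e@B5, f@B5}
  B6:   IN={a@B4, c@B1, d@B0, e@B5, f@B2, f@B5}   OUT={a@B6, c@B1, d@B0, e@B5, f@B6}

Merge at B1: IN[B1] = OUT[B0] = {c@B0, d@B0}
Applying B1's transfer function to that IN value gives OUT[B1] (row B1 above).

Answer: {c@B1, d@B0}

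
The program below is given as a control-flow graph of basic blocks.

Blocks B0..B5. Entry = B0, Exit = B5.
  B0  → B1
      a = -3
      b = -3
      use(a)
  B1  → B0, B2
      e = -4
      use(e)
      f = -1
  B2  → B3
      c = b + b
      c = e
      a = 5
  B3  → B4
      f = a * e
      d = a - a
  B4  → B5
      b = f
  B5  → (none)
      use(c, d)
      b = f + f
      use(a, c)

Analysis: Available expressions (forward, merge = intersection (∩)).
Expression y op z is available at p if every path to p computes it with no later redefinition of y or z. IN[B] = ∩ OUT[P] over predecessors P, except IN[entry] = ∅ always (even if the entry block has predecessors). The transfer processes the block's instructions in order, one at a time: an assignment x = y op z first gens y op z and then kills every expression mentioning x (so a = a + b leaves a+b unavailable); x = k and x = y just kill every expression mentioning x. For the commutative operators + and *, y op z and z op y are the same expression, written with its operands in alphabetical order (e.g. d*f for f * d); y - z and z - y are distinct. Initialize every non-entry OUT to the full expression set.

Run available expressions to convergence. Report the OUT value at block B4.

Fixpoint table:
  B0:   IN={}   OUT={}
  B1:   IN={}   OUT={}
  B2:   IN={}   OUT={b+b}
  B3:   IN={b+b}   OUT={a*e, a-a, b+b}
  B4:   IN={a*e, a-a, b+b}   OUT={a*e, a-a}
  B5:   IN={a*e, a-a}   OUT={a*e, a-a, f+f}

Merge at B4: IN[B4] = OUT[B3] = {a*e, a-a, b+b}
Applying B4's transfer function to that IN value gives OUT[B4] (row B4 above).

Answer: {a*e, a-a}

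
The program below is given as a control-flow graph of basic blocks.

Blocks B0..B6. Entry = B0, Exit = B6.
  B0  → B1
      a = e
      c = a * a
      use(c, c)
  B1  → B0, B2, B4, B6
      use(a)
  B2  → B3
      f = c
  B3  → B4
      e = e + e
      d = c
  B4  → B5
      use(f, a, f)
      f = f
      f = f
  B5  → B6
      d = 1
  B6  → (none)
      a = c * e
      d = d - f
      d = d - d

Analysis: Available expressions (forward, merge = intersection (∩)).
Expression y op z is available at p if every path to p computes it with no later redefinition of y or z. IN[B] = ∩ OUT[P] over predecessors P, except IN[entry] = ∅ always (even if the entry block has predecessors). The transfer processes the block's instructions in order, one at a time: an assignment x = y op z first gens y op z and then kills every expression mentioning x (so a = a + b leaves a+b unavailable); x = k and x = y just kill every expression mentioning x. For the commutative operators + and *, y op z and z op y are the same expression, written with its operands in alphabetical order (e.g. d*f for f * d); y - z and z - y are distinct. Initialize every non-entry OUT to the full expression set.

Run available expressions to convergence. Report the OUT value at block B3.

Per-block solution:
  B0:   IN={}   OUT={a*a}
  B1:   IN={a*a}   OUT={a*a}
  B2:   IN={a*a}   OUT={a*a}
  B3:   IN={a*a}   OUT={a*a}
  B4:   IN={a*a}   OUT={a*a}
  B5:   IN={a*a}   OUT={a*a}
  B6:   IN={a*a}   OUT={c*e}

Merge at B3: IN[B3] = OUT[B2] = {a*a}
Applying B3's transfer function to that IN value gives OUT[B3] (row B3 above).

Answer: {a*a}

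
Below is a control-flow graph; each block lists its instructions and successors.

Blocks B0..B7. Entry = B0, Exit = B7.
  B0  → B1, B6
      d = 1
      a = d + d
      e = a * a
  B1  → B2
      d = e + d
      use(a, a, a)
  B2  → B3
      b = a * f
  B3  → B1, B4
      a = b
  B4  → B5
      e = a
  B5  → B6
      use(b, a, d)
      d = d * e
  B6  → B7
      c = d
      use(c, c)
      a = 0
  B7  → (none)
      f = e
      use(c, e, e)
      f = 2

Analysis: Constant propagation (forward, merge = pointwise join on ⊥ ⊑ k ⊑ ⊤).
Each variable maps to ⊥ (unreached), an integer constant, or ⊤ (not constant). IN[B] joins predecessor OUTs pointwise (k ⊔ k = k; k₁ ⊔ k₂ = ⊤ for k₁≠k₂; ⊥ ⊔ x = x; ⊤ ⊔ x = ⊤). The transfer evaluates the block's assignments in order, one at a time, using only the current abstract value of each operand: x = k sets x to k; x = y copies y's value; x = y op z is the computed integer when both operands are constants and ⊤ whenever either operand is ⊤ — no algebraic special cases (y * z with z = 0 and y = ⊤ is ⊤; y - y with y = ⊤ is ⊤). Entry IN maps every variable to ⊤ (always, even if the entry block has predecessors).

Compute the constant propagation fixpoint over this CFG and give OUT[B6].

Answer: {a: 0, b: ⊤, c: ⊤, d: ⊤, e: ⊤, f: ⊤}

Working:
Fixpoint table:
  B0:   IN=(all ⊤)   OUT={a:2, d:1, e:4; rest ⊤}
  B1:   IN={e:4; rest ⊤}   OUT={e:4; rest ⊤}
  B2:   IN={e:4; rest ⊤}   OUT={e:4; rest ⊤}
  B3:   IN={e:4; rest ⊤}   OUT={e:4; rest ⊤}
  B4:   IN={e:4; rest ⊤}   OUT=(all ⊤)
  B5:   IN=(all ⊤)   OUT=(all ⊤)
  B6:   IN=(all ⊤)   OUT={a:0; rest ⊤}
  B7:   IN={a:0; rest ⊤}   OUT={a:0, f:2; rest ⊤}

Merge at B6: IN[B6] = OUT[B0] ⊔ OUT[B5] = {a: ⊤, b: ⊤, c: ⊤, d: ⊤, e: ⊤, f: ⊤}
Applying B6's transfer function to that IN value gives OUT[B6] (row B6 above).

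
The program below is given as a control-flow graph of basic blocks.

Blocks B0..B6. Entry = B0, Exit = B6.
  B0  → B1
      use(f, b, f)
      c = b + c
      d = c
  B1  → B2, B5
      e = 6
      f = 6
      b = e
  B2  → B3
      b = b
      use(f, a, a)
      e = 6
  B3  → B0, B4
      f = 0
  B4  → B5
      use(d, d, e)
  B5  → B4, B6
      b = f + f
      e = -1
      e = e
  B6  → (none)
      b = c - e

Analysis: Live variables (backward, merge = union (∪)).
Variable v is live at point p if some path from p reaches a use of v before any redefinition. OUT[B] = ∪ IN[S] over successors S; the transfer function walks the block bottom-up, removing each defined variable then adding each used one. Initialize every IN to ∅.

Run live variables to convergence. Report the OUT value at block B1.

Answer: {a, b, c, d, f}

Derivation:
Converged values:
  B0:  IN={a, b, c, f}  OUT={a, c, d}
  B1:  IN={a, c, d}  OUT={a, b, c, d, f}
  B2:  IN={a, b, c, d, f}  OUT={a, b, c, d, e}
  B3:  IN={a, b, c, d, e}  OUT={a, b, c, d, e, f}
  B4:  IN={c, d, e, f}  OUT={c, d, f}
  B5:  IN={c, d, f}  OUT={c, d, e, f}
  B6:  IN={c, e}  OUT={}

Merge at B1: OUT[B1] = IN[B2] ⊔ IN[B5] = {a, b, c, d, f}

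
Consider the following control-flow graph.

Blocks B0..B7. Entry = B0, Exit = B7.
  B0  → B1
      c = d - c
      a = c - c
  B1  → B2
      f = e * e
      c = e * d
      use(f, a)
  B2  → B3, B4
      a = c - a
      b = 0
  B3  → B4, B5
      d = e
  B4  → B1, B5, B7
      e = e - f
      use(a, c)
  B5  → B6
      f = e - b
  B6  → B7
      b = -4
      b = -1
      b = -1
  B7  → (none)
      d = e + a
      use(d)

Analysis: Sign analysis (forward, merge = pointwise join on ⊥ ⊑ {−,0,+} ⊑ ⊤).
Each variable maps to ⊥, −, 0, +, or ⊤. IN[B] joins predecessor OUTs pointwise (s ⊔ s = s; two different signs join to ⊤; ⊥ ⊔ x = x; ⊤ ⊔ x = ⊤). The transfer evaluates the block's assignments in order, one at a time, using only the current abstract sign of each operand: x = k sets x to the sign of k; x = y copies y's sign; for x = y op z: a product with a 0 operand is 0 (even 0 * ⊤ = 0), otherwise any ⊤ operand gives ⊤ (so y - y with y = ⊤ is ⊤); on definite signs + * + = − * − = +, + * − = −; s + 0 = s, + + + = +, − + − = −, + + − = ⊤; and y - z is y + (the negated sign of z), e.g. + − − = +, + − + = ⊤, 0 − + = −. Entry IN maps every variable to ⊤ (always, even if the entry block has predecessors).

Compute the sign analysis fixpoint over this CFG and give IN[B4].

Converged values:
  B0: | IN=(all ⊤) | OUT=(all ⊤)
  B1: | IN=(all ⊤) | OUT=(all ⊤)
  B2: | IN=(all ⊤) | OUT={b:0; rest ⊤}
  B3: | IN={b:0; rest ⊤} | OUT={b:0; rest ⊤}
  B4: | IN={b:0; rest ⊤} | OUT={b:0; rest ⊤}
  B5: | IN={b:0; rest ⊤} | OUT={b:0; rest ⊤}
  B6: | IN={b:0; rest ⊤} | OUT={b:-; rest ⊤}
  B7: | IN=(all ⊤) | OUT=(all ⊤)

Merge at B4: IN[B4] = OUT[B2] ⊔ OUT[B3] = {a: ⊤, b: 0, c: ⊤, d: ⊤, e: ⊤, f: ⊤}

Answer: {a: ⊤, b: 0, c: ⊤, d: ⊤, e: ⊤, f: ⊤}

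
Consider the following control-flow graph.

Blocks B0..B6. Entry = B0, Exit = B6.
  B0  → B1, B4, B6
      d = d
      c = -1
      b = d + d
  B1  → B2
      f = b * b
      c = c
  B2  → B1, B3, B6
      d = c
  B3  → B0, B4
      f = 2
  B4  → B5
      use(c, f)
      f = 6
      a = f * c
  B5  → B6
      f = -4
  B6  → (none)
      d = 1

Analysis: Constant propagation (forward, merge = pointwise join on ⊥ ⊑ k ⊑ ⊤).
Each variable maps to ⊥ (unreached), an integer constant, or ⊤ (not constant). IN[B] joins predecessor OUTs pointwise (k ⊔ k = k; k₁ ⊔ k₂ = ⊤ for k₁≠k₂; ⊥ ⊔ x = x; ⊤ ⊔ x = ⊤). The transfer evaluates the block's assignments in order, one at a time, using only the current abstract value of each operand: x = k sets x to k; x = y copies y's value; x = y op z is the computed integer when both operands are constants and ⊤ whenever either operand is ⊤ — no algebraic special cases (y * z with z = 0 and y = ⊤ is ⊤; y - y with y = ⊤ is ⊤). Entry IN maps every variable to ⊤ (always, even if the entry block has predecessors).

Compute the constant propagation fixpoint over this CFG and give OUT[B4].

Per-block solution:
  B0:  IN=(all ⊤)  OUT={c:-1; rest ⊤}
  B1:  IN={c:-1; rest ⊤}  OUT={c:-1; rest ⊤}
  B2:  IN={c:-1; rest ⊤}  OUT={c:-1, d:-1; rest ⊤}
  B3:  IN={c:-1, d:-1; rest ⊤}  OUT={c:-1, d:-1, f:2; rest ⊤}
  B4:  IN={c:-1; rest ⊤}  OUT={a:-6, c:-1, f:6; rest ⊤}
  B5:  IN={a:-6, c:-1, f:6; rest ⊤}  OUT={a:-6, c:-1, f:-4; rest ⊤}
  B6:  IN={c:-1; rest ⊤}  OUT={c:-1, d:1; rest ⊤}

Merge at B4: IN[B4] = OUT[B0] ⊔ OUT[B3] = {a: ⊤, b: ⊤, c: -1, d: ⊤, e: ⊤, f: ⊤}
Applying B4's transfer function to that IN value gives OUT[B4] (row B4 above).

Answer: {a: -6, b: ⊤, c: -1, d: ⊤, e: ⊤, f: 6}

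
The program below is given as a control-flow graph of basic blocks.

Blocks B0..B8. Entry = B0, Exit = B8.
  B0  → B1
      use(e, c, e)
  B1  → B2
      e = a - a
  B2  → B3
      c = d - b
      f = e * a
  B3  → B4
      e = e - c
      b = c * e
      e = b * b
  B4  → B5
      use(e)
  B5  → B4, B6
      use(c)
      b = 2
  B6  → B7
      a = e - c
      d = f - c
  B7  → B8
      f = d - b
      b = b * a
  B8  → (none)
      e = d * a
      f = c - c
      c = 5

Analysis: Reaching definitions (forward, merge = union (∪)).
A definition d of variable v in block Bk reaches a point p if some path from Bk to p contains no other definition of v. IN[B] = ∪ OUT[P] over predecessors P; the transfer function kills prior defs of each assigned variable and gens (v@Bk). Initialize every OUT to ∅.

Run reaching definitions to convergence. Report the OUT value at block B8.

Fixpoint table:
  B0: | IN={} | OUT={}
  B1: | IN={} | OUT={e@B1}
  B2: | IN={e@B1} | OUT={c@B2, e@B1, f@B2}
  B3: | IN={c@B2, e@B1, f@B2} | OUT={b@B3, c@B2, e@B3, f@B2}
  B4: | IN={b@B3, b@B5, c@B2, e@B3, f@B2} | OUT={b@B3, b@B5, c@B2, e@B3, f@B2}
  B5: | IN={b@B3, b@B5, c@B2, e@B3, f@B2} | OUT={b@B5, c@B2, e@B3, f@B2}
  B6: | IN={b@B5, c@B2, e@B3, f@B2} | OUT={a@B6, b@B5, c@B2, d@B6, e@B3, f@B2}
  B7: | IN={a@B6, b@B5, c@B2, d@B6, e@B3, f@B2} | OUT={a@B6, b@B7, c@B2, d@B6, e@B3, f@B7}
  B8: | IN={a@B6, b@B7, c@B2, d@B6, e@B3, f@B7} | OUT={a@B6, b@B7, c@B8, d@B6, e@B8, f@B8}

Merge at B8: IN[B8] = OUT[B7] = {a@B6, b@B7, c@B2, d@B6, e@B3, f@B7}
Applying B8's transfer function to that IN value gives OUT[B8] (row B8 above).

Answer: {a@B6, b@B7, c@B8, d@B6, e@B8, f@B8}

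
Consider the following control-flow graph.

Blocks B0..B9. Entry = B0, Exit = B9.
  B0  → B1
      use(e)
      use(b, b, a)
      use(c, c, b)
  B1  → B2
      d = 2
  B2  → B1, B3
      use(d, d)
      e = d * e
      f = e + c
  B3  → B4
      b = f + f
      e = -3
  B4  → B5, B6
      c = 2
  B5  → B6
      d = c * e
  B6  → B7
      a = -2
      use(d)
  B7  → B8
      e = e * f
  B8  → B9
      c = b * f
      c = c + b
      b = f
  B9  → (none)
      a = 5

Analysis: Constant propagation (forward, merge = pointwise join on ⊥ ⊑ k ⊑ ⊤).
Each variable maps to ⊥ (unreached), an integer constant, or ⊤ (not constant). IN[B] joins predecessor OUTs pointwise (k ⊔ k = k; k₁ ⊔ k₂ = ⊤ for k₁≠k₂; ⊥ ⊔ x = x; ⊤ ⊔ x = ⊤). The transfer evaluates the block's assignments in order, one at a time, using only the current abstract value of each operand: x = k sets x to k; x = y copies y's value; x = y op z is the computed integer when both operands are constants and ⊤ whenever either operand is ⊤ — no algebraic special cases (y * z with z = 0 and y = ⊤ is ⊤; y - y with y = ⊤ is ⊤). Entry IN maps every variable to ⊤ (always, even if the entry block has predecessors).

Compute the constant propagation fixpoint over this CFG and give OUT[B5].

Per-block solution:
  B0: | IN=(all ⊤) | OUT=(all ⊤)
  B1: | IN=(all ⊤) | OUT={d:2; rest ⊤}
  B2: | IN={d:2; rest ⊤} | OUT={d:2; rest ⊤}
  B3: | IN={d:2; rest ⊤} | OUT={d:2, e:-3; rest ⊤}
  B4: | IN={d:2, e:-3; rest ⊤} | OUT={c:2, d:2, e:-3; rest ⊤}
  B5: | IN={c:2, d:2, e:-3; rest ⊤} | OUT={c:2, d:-6, e:-3; rest ⊤}
  B6: | IN={c:2, e:-3; rest ⊤} | OUT={a:-2, c:2, e:-3; rest ⊤}
  B7: | IN={a:-2, c:2, e:-3; rest ⊤} | OUT={a:-2, c:2; rest ⊤}
  B8: | IN={a:-2, c:2; rest ⊤} | OUT={a:-2; rest ⊤}
  B9: | IN={a:-2; rest ⊤} | OUT={a:5; rest ⊤}

Merge at B5: IN[B5] = OUT[B4] = {a: ⊤, b: ⊤, c: 2, d: 2, e: -3, f: ⊤}
Applying B5's transfer function to that IN value gives OUT[B5] (row B5 above).

Answer: {a: ⊤, b: ⊤, c: 2, d: -6, e: -3, f: ⊤}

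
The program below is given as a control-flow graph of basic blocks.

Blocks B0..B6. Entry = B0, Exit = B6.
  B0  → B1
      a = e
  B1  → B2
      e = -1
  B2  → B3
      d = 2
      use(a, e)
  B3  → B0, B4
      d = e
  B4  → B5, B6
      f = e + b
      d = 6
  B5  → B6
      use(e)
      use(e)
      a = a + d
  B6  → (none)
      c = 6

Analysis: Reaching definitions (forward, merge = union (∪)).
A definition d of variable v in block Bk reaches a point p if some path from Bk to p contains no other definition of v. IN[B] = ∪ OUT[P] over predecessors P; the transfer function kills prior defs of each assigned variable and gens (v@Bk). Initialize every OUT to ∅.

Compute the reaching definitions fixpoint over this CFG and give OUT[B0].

Converged values:
  B0:   IN={a@B0, d@B3, e@B1}   OUT={a@B0, d@B3, e@B1}
  B1:   IN={a@B0, d@B3, e@B1}   OUT={a@B0, d@B3, e@B1}
  B2:   IN={a@B0, d@B3, e@B1}   OUT={a@B0, d@B2, e@B1}
  B3:   IN={a@B0, d@B2, e@B1}   OUT={a@B0, d@B3, e@B1}
  B4:   IN={a@B0, d@B3, e@B1}   OUT={a@B0, d@B4, e@B1, f@B4}
  B5:   IN={a@B0, d@B4, e@B1, f@B4}   OUT={a@B5, d@B4, e@B1, f@B4}
  B6:   IN={a@B0, a@B5, d@B4, e@B1, f@B4}   OUT={a@B0, a@B5, c@B6, d@B4, e@B1, f@B4}

Merge at B0 (entry node, so the boundary value {} is joined with the incoming edge(s)): IN[B0] = {} ⊔ OUT[B3] = {a@B0, d@B3, e@B1}
Applying B0's transfer function to that IN value gives OUT[B0] (row B0 above).

Answer: {a@B0, d@B3, e@B1}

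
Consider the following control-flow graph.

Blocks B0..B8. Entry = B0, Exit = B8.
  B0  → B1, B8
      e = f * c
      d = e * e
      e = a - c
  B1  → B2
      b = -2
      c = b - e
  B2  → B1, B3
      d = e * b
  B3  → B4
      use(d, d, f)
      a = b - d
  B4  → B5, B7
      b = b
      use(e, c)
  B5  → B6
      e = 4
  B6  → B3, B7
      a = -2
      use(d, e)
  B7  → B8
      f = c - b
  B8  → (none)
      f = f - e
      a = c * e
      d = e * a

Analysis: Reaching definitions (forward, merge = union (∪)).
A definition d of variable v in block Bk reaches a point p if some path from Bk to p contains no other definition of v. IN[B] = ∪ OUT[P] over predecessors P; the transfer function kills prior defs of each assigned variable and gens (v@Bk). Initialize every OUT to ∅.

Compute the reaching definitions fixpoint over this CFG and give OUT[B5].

Answer: {a@B3, b@B4, c@B1, d@B2, e@B5}

Trace:
Fixpoint table:
  B0: | IN={} | OUT={d@B0, e@B0}
  B1: | IN={b@B1, c@B1, d@B0, d@B2, e@B0} | OUT={b@B1, c@B1, d@B0, d@B2, e@B0}
  B2: | IN={b@B1, c@B1, d@B0, d@B2, e@B0} | OUT={b@B1, c@B1, d@B2, e@B0}
  B3: | IN={a@B6, b@B1, b@B4, c@B1, d@B2, e@B0, e@B5} | OUT={a@B3, b@B1, b@B4, c@B1, d@B2, e@B0, e@B5}
  B4: | IN={a@B3, b@B1, b@B4, c@B1, d@B2, e@B0, e@B5} | OUT={a@B3, b@B4, c@B1, d@B2, e@B0, e@B5}
  B5: | IN={a@B3, b@B4, c@B1, d@B2, e@B0, e@B5} | OUT={a@B3, b@B4, c@B1, d@B2, e@B5}
  B6: | IN={a@B3, b@B4, c@B1, d@B2, e@B5} | OUT={a@B6, b@B4, c@B1, d@B2, e@B5}
  B7: | IN={a@B3, a@B6, b@B4, c@B1, d@B2, e@B0, e@B5} | OUT={a@B3, a@B6, b@B4, c@B1, d@B2, e@B0, e@B5, f@B7}
  B8: | IN={a@B3, a@B6, b@B4, c@B1, d@B0, d@B2, e@B0, e@B5, f@B7} | OUT={a@B8, b@B4, c@B1, d@B8, e@B0, e@B5, f@B8}

Merge at B5: IN[B5] = OUT[B4] = {a@B3, b@B4, c@B1, d@B2, e@B0, e@B5}
Applying B5's transfer function to that IN value gives OUT[B5] (row B5 above).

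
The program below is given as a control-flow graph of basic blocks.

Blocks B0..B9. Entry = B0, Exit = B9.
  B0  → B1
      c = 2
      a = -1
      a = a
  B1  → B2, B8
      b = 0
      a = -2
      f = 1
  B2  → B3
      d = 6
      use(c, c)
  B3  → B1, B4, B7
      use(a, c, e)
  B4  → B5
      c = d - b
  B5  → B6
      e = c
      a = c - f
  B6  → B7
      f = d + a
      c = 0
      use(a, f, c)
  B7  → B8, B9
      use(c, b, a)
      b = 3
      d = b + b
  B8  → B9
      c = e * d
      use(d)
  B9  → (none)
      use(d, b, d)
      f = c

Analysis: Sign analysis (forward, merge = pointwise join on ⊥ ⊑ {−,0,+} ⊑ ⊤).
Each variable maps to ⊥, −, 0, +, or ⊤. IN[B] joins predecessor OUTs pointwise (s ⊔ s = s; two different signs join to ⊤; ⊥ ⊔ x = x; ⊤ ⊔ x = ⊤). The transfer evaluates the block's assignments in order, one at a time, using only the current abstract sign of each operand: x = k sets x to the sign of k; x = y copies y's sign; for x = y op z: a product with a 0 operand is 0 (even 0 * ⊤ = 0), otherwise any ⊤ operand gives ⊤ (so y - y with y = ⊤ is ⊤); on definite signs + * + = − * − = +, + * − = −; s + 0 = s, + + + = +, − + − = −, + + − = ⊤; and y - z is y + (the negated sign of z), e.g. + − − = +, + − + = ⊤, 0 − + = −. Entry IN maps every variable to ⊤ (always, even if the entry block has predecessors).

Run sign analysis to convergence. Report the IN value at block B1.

Per-block solution:
  B0:   IN=(all ⊤)   OUT={a:-, c:+; rest ⊤}
  B1:   IN={a:-, c:+; rest ⊤}   OUT={a:-, b:0, c:+, f:+; rest ⊤}
  B2:   IN={a:-, b:0, c:+, f:+; rest ⊤}   OUT={a:-, b:0, c:+, d:+, f:+; rest ⊤}
  B3:   IN={a:-, b:0, c:+, d:+, f:+; rest ⊤}   OUT={a:-, b:0, c:+, d:+, f:+; rest ⊤}
  B4:   IN={a:-, b:0, c:+, d:+, f:+; rest ⊤}   OUT={a:-, b:0, c:+, d:+, f:+; rest ⊤}
  B5:   IN={a:-, b:0, c:+, d:+, f:+; rest ⊤}   OUT={b:0, c:+, d:+, e:+, f:+; rest ⊤}
  B6:   IN={b:0, c:+, d:+, e:+, f:+; rest ⊤}   OUT={b:0, c:0, d:+, e:+; rest ⊤}
  B7:   IN={b:0, d:+; rest ⊤}   OUT={b:+, d:+; rest ⊤}
  B8:   IN=(all ⊤)   OUT=(all ⊤)
  B9:   IN=(all ⊤)   OUT=(all ⊤)

Merge at B1: IN[B1] = OUT[B0] ⊔ OUT[B3] = {a: -, b: ⊤, c: +, d: ⊤, e: ⊤, f: ⊤}

Answer: {a: -, b: ⊤, c: +, d: ⊤, e: ⊤, f: ⊤}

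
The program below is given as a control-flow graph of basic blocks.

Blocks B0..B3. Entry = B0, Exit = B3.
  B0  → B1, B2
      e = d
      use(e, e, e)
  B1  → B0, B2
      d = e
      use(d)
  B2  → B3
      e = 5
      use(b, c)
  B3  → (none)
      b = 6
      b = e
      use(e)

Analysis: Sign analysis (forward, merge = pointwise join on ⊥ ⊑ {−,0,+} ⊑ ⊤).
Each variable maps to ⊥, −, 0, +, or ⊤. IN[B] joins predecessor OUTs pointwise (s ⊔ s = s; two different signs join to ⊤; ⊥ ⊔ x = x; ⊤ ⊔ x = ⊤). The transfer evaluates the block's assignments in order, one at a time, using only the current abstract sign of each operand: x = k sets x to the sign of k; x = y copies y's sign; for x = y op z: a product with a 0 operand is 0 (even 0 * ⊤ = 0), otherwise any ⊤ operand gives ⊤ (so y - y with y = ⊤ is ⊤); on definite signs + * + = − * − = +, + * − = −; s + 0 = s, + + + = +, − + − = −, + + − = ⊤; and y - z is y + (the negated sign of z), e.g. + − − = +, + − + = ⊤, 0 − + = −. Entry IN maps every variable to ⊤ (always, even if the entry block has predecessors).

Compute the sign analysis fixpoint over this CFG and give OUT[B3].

Answer: {a: ⊤, b: +, c: ⊤, d: ⊤, e: +, f: ⊤}

Derivation:
Per-block solution:
  B0:  IN=(all ⊤)  OUT=(all ⊤)
  B1:  IN=(all ⊤)  OUT=(all ⊤)
  B2:  IN=(all ⊤)  OUT={e:+; rest ⊤}
  B3:  IN={e:+; rest ⊤}  OUT={b:+, e:+; rest ⊤}

Merge at B3: IN[B3] = OUT[B2] = {a: ⊤, b: ⊤, c: ⊤, d: ⊤, e: +, f: ⊤}
Applying B3's transfer function to that IN value gives OUT[B3] (row B3 above).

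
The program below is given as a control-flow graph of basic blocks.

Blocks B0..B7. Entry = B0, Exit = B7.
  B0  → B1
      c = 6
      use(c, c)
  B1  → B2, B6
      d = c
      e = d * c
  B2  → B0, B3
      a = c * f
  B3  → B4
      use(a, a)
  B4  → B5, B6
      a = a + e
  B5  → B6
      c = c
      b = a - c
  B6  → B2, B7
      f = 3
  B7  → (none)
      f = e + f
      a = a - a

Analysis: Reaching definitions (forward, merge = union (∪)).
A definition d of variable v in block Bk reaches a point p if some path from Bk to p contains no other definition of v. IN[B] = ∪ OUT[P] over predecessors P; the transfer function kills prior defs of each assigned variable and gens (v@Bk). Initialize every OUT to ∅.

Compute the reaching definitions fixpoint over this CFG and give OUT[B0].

Converged values:
  B0:   IN={a@B2, b@B5, c@B0, c@B5, d@B1, e@B1, f@B6}   OUT={a@B2, b@B5, c@B0, d@B1, e@B1, f@B6}
  B1:   IN={a@B2, b@B5, c@B0, d@B1, e@B1, f@B6}   OUT={a@B2, b@B5, c@B0, d@B1, e@B1, f@B6}
  B2:   IN={a@B2, a@B4, b@B5, c@B0, c@B5, d@B1, e@B1, f@B6}   OUT={a@B2, b@B5, c@B0, c@B5, d@B1, e@B1, f@B6}
  B3:   IN={a@B2, b@B5, c@B0, c@B5, d@B1, e@B1, f@B6}   OUT={a@B2, b@B5, c@B0, c@B5, d@B1, e@B1, f@B6}
  B4:   IN={a@B2, b@B5, c@B0, c@B5, d@B1, e@B1, f@B6}   OUT={a@B4, b@B5, c@B0, c@B5, d@B1, e@B1, f@B6}
  B5:   IN={a@B4, b@B5, c@B0, c@B5, d@B1, e@B1, f@B6}   OUT={a@B4, b@B5, c@B5, d@B1, e@B1, f@B6}
  B6:   IN={a@B2, a@B4, b@B5, c@B0, c@B5, d@B1, e@B1, f@B6}   OUT={a@B2, a@B4, b@B5, c@B0, c@B5, d@B1, e@B1, f@B6}
  B7:   IN={a@B2, a@B4, b@B5, c@B0, c@B5, d@B1, e@B1, f@B6}   OUT={a@B7, b@B5, c@B0, c@B5, d@B1, e@B1, f@B7}

Merge at B0 (entry node, so the boundary value {} is joined with the incoming edge(s)): IN[B0] = {} ⊔ OUT[B2] = {a@B2, b@B5, c@B0, c@B5, d@B1, e@B1, f@B6}
Applying B0's transfer function to that IN value gives OUT[B0] (row B0 above).

Answer: {a@B2, b@B5, c@B0, d@B1, e@B1, f@B6}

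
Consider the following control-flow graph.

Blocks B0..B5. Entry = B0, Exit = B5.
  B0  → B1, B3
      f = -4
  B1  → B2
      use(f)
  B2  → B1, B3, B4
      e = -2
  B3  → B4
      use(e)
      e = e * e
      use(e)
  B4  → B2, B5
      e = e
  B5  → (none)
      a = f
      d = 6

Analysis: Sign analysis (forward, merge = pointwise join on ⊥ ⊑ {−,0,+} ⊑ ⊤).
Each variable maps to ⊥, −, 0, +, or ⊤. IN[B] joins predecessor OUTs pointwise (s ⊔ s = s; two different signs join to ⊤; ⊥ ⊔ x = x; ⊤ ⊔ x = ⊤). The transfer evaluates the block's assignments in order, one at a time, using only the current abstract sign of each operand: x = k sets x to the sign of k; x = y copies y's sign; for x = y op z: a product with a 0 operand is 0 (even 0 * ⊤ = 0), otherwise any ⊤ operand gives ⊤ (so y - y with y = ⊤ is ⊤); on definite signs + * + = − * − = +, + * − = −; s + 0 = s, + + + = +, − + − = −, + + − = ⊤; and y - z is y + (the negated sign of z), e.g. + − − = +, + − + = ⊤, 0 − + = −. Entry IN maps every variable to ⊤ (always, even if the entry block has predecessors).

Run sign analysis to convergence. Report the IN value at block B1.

Answer: {a: ⊤, b: ⊤, c: ⊤, d: ⊤, e: ⊤, f: -}

Working:
Fixpoint table:
  B0: | IN=(all ⊤) | OUT={f:-; rest ⊤}
  B1: | IN={f:-; rest ⊤} | OUT={f:-; rest ⊤}
  B2: | IN={f:-; rest ⊤} | OUT={e:-, f:-; rest ⊤}
  B3: | IN={f:-; rest ⊤} | OUT={f:-; rest ⊤}
  B4: | IN={f:-; rest ⊤} | OUT={f:-; rest ⊤}
  B5: | IN={f:-; rest ⊤} | OUT={a:-, d:+, f:-; rest ⊤}

Merge at B1: IN[B1] = OUT[B0] ⊔ OUT[B2] = {a: ⊤, b: ⊤, c: ⊤, d: ⊤, e: ⊤, f: -}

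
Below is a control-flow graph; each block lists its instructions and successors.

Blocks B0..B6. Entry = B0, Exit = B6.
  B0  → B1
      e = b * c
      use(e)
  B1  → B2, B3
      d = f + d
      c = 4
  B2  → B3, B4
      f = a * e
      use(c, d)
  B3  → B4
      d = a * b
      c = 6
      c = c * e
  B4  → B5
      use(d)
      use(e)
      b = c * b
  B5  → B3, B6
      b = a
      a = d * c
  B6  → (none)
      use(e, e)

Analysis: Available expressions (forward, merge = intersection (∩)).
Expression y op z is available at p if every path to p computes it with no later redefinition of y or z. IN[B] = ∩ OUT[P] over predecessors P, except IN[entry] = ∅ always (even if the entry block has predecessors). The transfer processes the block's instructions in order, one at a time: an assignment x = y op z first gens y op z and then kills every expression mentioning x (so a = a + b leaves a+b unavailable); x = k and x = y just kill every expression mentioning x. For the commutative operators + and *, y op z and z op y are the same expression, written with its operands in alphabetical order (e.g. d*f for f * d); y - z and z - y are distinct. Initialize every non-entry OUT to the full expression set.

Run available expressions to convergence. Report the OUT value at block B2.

Answer: {a*e}

Working:
Converged values:
  B0:  IN={}  OUT={b*c}
  B1:  IN={b*c}  OUT={}
  B2:  IN={}  OUT={a*e}
  B3:  IN={}  OUT={a*b}
  B4:  IN={}  OUT={}
  B5:  IN={}  OUT={c*d}
  B6:  IN={c*d}  OUT={c*d}

Merge at B2: IN[B2] = OUT[B1] = {}
Applying B2's transfer function to that IN value gives OUT[B2] (row B2 above).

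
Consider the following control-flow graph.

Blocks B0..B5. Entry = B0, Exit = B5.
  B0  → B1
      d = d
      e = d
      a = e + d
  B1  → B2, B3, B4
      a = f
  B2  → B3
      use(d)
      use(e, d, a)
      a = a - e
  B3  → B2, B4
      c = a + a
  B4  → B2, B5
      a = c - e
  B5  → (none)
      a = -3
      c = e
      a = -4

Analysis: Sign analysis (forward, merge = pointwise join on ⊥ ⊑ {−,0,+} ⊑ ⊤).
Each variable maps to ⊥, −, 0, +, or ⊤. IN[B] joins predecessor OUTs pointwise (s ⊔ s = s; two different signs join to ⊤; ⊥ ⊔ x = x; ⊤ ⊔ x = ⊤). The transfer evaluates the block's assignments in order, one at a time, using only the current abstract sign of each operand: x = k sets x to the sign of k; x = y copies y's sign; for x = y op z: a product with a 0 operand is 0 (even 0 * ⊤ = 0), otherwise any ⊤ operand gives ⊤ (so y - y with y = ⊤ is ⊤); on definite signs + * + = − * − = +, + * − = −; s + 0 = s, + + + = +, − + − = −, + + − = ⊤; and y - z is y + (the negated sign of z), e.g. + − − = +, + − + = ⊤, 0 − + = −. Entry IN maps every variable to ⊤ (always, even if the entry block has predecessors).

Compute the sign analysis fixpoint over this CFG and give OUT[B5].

Converged values:
  B0: | IN=(all ⊤) | OUT=(all ⊤)
  B1: | IN=(all ⊤) | OUT=(all ⊤)
  B2: | IN=(all ⊤) | OUT=(all ⊤)
  B3: | IN=(all ⊤) | OUT=(all ⊤)
  B4: | IN=(all ⊤) | OUT=(all ⊤)
  B5: | IN=(all ⊤) | OUT={a:-; rest ⊤}

Merge at B5: IN[B5] = OUT[B4] = {a: ⊤, b: ⊤, c: ⊤, d: ⊤, e: ⊤, f: ⊤}
Applying B5's transfer function to that IN value gives OUT[B5] (row B5 above).

Answer: {a: -, b: ⊤, c: ⊤, d: ⊤, e: ⊤, f: ⊤}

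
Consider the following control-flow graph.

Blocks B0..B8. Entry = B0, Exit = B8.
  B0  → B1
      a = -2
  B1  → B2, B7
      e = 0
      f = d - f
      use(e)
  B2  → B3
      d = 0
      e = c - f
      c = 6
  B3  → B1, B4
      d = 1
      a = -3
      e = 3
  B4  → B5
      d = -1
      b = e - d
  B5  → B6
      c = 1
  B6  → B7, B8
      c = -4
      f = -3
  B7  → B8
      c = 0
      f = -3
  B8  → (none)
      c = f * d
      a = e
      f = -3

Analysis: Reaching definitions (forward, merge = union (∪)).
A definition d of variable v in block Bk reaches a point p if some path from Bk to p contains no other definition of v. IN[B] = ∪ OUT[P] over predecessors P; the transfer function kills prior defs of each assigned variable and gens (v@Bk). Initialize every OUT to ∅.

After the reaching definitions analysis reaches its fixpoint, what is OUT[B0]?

Per-block solution:
  B0:   IN={}   OUT={a@B0}
  B1:   IN={a@B0, a@B3, c@B2, d@B3, e@B3, f@B1}   OUT={a@B0, a@B3, c@B2, d@B3, e@B1, f@B1}
  B2:   IN={a@B0, a@B3, c@B2, d@B3, e@B1, f@B1}   OUT={a@B0, a@B3, c@B2, d@B2, e@B2, f@B1}
  B3:   IN={a@B0, a@B3, c@B2, d@B2, e@B2, f@B1}   OUT={a@B3, c@B2, d@B3, e@B3, f@B1}
  B4:   IN={a@B3, c@B2, d@B3, e@B3, f@B1}   OUT={a@B3, b@B4, c@B2, d@B4, e@B3, f@B1}
  B5:   IN={a@B3, b@B4, c@B2, d@B4, e@B3, f@B1}   OUT={a@B3, b@B4, c@B5, d@B4, e@B3, f@B1}
  B6:   IN={a@B3, b@B4, c@B5, d@B4, e@B3, f@B1}   OUT={a@B3, b@B4, c@B6, d@B4, e@B3, f@B6}
  B7:   IN={a@B0, a@B3, b@B4, c@B2, c@B6, d@B3, d@B4, e@B1, e@B3, f@B1, f@B6}   OUT={a@B0, a@B3, b@B4, c@B7, d@B3, d@B4, e@B1, e@B3, f@B7}
  B8:   IN={a@B0, a@B3, b@B4, c@B6, c@B7, d@B3, d@B4, e@B1, e@B3, f@B6, f@B7}   OUT={a@B8, b@B4, c@B8, d@B3, d@B4, e@B1, e@B3, f@B8}

B0 is the boundary node: IN[B0] = {}
Applying B0's transfer function to that IN value gives OUT[B0] (row B0 above).

Answer: {a@B0}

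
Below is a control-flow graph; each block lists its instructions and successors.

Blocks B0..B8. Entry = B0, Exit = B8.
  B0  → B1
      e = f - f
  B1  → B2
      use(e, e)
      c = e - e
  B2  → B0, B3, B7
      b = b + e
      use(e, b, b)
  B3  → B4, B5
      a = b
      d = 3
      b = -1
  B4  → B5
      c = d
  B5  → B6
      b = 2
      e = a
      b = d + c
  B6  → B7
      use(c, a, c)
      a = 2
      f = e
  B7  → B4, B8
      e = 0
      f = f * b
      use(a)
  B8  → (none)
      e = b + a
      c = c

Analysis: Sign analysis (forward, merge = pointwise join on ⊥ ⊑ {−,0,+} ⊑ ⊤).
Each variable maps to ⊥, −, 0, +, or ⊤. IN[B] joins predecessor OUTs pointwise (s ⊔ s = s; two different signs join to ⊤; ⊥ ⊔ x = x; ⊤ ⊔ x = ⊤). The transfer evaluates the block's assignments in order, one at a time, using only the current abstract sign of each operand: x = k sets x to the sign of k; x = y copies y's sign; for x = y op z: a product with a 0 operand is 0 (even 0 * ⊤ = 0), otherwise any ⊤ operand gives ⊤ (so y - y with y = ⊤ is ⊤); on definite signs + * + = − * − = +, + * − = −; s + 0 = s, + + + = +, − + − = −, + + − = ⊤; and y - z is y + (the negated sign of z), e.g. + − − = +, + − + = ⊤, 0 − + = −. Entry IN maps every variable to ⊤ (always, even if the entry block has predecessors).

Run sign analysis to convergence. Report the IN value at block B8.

Per-block solution:
  B0: | IN=(all ⊤) | OUT=(all ⊤)
  B1: | IN=(all ⊤) | OUT=(all ⊤)
  B2: | IN=(all ⊤) | OUT=(all ⊤)
  B3: | IN=(all ⊤) | OUT={b:-, d:+; rest ⊤}
  B4: | IN=(all ⊤) | OUT=(all ⊤)
  B5: | IN=(all ⊤) | OUT=(all ⊤)
  B6: | IN=(all ⊤) | OUT={a:+; rest ⊤}
  B7: | IN=(all ⊤) | OUT={e:0; rest ⊤}
  B8: | IN={e:0; rest ⊤} | OUT=(all ⊤)

Merge at B8: IN[B8] = OUT[B7] = {a: ⊤, b: ⊤, c: ⊤, d: ⊤, e: 0, f: ⊤}

Answer: {a: ⊤, b: ⊤, c: ⊤, d: ⊤, e: 0, f: ⊤}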